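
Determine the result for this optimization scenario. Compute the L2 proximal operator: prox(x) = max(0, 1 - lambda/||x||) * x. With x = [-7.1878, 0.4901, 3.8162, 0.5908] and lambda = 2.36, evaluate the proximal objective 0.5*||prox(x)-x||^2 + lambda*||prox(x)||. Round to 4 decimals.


Step 1: Compute ||x||.
||x|| = 8.1742
Step 2: Compute scaling factor.
scale = max(0, 1 - 2.36/8.1742) = 0.7113
Step 3: prox(x) = [-5.1126, 0.3486, 2.7144, 0.4202]
||prox(x)|| = 5.8142
Step 4: Proximal objective.
0.5*||prox-x||^2 = 2.7848
lambda*||prox|| = 13.7215
Total = 16.5062


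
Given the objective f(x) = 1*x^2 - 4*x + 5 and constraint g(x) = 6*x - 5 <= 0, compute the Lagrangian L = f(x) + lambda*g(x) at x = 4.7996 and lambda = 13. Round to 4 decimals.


Step 1: Evaluate f(x).
f(4.7996) = 1*4.7996^2 - 4*4.7996 + 5 = 8.8378
Step 2: Evaluate g(x).
g(4.7996) = 6*4.7996 - 5 = 23.7976
Step 3: Compute Lagrangian.
L = 8.8378 + 13*23.7976 = 318.2066


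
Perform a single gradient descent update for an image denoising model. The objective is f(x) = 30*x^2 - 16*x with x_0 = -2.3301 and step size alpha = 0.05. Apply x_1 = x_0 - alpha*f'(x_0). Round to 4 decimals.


We compute the gradient at x_0 and apply the update.
f'(x) = 60*x - 16
f'(-2.3301) = 60*-2.3301 - 16 = -155.806
x_1 = -2.3301 - 0.05*-155.806 = 5.4602


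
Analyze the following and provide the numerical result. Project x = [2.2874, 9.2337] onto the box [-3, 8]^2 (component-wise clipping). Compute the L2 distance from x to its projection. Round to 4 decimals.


Project each component onto [-3, 8].
clip(2.2874) = 2.2874, clip(9.2337) = 8.0
Projection = [2.2874, 8.0]
Squared diffs: [0.0, 1.522]
Distance = sqrt(1.522) = 1.2337


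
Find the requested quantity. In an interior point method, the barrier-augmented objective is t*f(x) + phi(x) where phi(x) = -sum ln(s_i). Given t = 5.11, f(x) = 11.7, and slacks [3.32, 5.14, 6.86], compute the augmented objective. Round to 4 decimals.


Step 1: Compute log-barrier.
ln values: [1.2, 1.6371, 1.9257]
phi = -(1.2 + 1.6371 + 1.9257) = -4.7627
Step 2: Compute augmented objective.
t*f(x) = 5.11*11.7 = 59.787
Total = 59.787 - 4.7627 = 55.0243


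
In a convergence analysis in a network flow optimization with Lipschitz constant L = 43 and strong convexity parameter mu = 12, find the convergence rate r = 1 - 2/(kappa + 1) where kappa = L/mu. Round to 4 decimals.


Step 1: Compute the condition number.
kappa = L/mu = 43/12 = 3.5833
Step 2: Compute the convergence rate.
r = 1 - 2/(kappa + 1) = 1 - 2*mu/(L + mu) = (L - mu)/(L + mu) = 31/55 = 0.5636


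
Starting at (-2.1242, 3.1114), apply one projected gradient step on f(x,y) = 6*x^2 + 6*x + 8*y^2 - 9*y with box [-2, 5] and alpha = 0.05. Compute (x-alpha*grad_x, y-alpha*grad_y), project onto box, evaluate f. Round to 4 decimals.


Step 1: Compute gradient at (-2.1242, 3.1114).
grad_x = 2*6*-2.1242 + 6 = -19.4904
grad_y = 2*8*3.1114 - 9 = 40.7824
Step 2: Gradient step.
x_raw = -2.1242 - 0.05*-19.4904 = -1.1497
y_raw = 3.1114 - 0.05*40.7824 = 1.0723
Step 3: Project onto [-2, 5].
x_proj = clip(-1.1497) = -1.1497
y_proj = clip(1.0723) = 1.0723
Step 4: Evaluate f.
f(-1.1497, 1.0723) = 0.5803


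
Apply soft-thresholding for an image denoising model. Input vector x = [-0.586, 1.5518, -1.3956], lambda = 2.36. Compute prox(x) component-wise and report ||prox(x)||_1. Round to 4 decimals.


Soft-thresholding with lambda = 2.36:
prox(-0.586) = sign(-0.586)*max(|-0.586| - 2.36, 0) = 0.0
prox(1.5518) = sign(1.5518)*max(|1.5518| - 2.36, 0) = 0.0
prox(-1.3956) = sign(-1.3956)*max(|-1.3956| - 2.36, 0) = 0.0
prox(x) = [0.0, 0.0, 0.0]
||prox(x)||_1 = 0.0 + 0.0 + 0.0 = 0.0


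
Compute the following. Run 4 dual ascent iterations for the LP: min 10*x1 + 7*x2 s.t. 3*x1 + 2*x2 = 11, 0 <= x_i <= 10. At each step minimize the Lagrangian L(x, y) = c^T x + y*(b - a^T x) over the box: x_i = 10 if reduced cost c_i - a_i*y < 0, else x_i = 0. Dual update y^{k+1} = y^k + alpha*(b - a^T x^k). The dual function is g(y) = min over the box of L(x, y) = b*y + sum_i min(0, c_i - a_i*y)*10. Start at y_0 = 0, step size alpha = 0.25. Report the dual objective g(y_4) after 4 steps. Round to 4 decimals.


Dual ascent for LP: min 10*x1 + 7*x2, 3*x1 + 2*x2 = 11, 0 <= x_i <= 10
Step 1: y^k = 0.0, reduced costs: (10.0, 7.0)
  x^k = (0.0, 0.0), subgradient = b - a^T x = 11.0
  y^{k+1} = 0.0 + 0.25*11.0 = 2.75
Step 2: y^k = 2.75, reduced costs: (1.75, 1.5)
  x^k = (0.0, 0.0), subgradient = b - a^T x = 11.0
  y^{k+1} = 2.75 + 0.25*11.0 = 5.5
Step 3: y^k = 5.5, reduced costs: (-6.5, -4.0)
  x^k = (10.0, 10.0), subgradient = b - a^T x = -39.0
  y^{k+1} = 5.5 + 0.25*-39.0 = -4.25
Step 4: y^k = -4.25, reduced costs: (22.75, 15.5)
  x^k = (0.0, 0.0), subgradient = b - a^T x = 11.0
  y^{k+1} = -4.25 + 0.25*11.0 = -1.5
Dual objective at y_4 = -1.5: reduced costs (14.5, 10.0), box minimizer x = (0.0, 0.0)
g(y_4) = b*y + (c1 - a1*y)*x1 + (c2 - a2*y)*x2 = 11*(-1.5) + 14.5*0.0 + 10.0*0.0 = -16.5 + 0.0 + 0.0 = -16.5


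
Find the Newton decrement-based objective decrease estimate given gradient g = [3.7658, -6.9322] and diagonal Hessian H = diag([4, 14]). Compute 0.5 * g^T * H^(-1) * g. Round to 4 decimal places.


Step 1: H is diagonal, so H^(-1) * g = [0.9415, -0.4952].
Step 2: g^T H^(-1) g = sum_i g_i^2 / H_ii
  = (3.7658)^2/4 + (-6.9322)^2/14
  = 3.5453 + 3.4325 = 6.9778
Step 3: Objective decrease = 0.5 * g^T H^(-1) g = 3.4889


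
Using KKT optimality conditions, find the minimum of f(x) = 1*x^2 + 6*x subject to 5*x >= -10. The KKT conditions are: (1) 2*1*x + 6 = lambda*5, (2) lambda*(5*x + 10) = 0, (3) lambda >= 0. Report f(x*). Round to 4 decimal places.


Step 1: Try lambda = 0 (constraint inactive).
x_unc = -6/(2*1) = -3.0
Check: 5*-3.0 = -15.0 < -10 -- violated!
Step 2: Constraint must be active: 5*x = -10
x* = -10/5 = -2.0
lambda = (2*1*(-2.0) + 6)/5 = 0.4
Step 3: Compute optimal value.
f(x*) = 1*(-2.0)^2 + 6*(-2.0) = -8.0


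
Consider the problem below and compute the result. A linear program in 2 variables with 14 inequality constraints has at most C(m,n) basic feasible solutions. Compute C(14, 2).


Each vertex corresponds to some choice of n active constraints out of m, so the number of vertices is at most C(m, n) = m! / (n!(m-n)!).
m = 14, n = 2
Numerator: 14 * 13
Denominator: 2! = 2
C(14, 2) = 91


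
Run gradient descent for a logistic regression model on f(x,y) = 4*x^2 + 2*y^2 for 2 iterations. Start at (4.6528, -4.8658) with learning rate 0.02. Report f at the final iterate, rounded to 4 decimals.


Gradient descent on f(x,y) = 4*x^2 + 2*y^2.
Starting point: (4.6528, -4.8658), alpha = 0.02
Step 1: grad_x = 2*4*4.6528 = 37.2224, grad_y = 2*2*-4.8658 = -19.4632
  x_1 = 4.6528 - 0.02*37.2224 = 3.9084
  y_1 = -4.8658 - 0.02*-19.4632 = -4.4765
Step 2: grad_x = 2*4*3.9084 = 31.2668, grad_y = 2*2*-4.4765 = -17.9061
  x_2 = 3.9084 - 0.02*31.2668 = 3.283
  y_2 = -4.4765 - 0.02*-17.9061 = -4.1184
f(3.283, -4.1184) = 4*3.283^2 + 2*(-4.1184)^2 = 77.0354


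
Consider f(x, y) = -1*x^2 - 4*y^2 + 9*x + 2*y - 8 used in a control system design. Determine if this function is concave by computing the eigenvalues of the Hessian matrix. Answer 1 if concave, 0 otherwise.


The Hessian of f(x,y) = -1*x^2 - 4*y^2 + 9*x + 2*y - 8 is:
H = [[-2, 0], [0, -8]]
Trace = -2 - 8 = -10
Determinant = -2*-8 - (0)^2 = 16
Discriminant = (-10)^2 - 4*16 = 36.0
Eigenvalues: lambda_1 = -8.0, lambda_2 = -2.0
The function is concave.

1


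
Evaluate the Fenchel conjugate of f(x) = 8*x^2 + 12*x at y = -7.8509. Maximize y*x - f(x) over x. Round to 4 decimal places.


f*(y) = sup_x {y*x - a*x^2 - b*x} = sup_x {(y-b)*x - a*x^2}
FOC: (y - b) - 2a*x = 0 => x* = (y - b)/(2a)
x* = (-7.8509 - 12)/(2*8) = -1.2407
f*(-7.8509) = (y-b)^2/(4a) = (-7.8509 - 12)^2/(4*8)
= 394.0582/32 = 12.3143


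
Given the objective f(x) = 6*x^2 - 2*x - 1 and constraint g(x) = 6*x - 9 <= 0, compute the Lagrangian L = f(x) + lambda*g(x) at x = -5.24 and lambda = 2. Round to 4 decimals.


Step 1: Evaluate f(x).
f(-5.24) = 6*(-5.24)^2 - 2*(-5.24) - 1 = 174.2256
Step 2: Evaluate g(x).
g(-5.24) = 6*-5.24 - 9 = -40.44
Step 3: Compute Lagrangian.
L = 174.2256 + 2*-40.44 = 93.3456


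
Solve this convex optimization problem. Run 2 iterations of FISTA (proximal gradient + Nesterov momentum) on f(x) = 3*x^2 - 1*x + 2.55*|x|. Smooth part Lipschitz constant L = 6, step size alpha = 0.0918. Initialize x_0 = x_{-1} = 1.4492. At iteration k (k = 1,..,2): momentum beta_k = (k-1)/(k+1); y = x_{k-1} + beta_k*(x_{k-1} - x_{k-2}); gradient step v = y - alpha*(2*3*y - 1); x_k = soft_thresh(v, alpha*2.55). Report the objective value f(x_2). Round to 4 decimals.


FISTA on f(x) = 3*x^2 - 1*x + 2.55*|x|
L = 6, alpha = 0.0918
Iteration 1: beta = 0.0, y = 1.4492 + 0.0*(1.4492 - 1.4492) = 1.4492
  grad(y) = 7.6952, v = y - alpha*grad = 0.7428
  prox(v) = soft_thresh(0.7428, 0.2341) = 0.5087
Iteration 2: beta = 0.3333, y = 0.5087 + 0.3333*(0.5087 - 1.4492) = 0.1952
  grad(y) = 0.1711, v = y - alpha*grad = 0.1795
  prox(v) = soft_thresh(0.1795, 0.2341) = 0.0
f(x_2) = 3*0.0^2 - 1*0.0 + 2.55*|0.0| = 0.0


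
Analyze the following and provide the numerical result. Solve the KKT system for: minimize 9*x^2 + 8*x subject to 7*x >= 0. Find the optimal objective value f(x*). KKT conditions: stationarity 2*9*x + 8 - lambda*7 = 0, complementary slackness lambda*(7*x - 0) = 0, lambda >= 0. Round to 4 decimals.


Step 1: Try lambda = 0 (constraint inactive).
x_unc = -8/(2*9) = -0.4444
Check: 7*-0.4444 = -3.1108 < 0 -- violated!
Step 2: Constraint must be active: 7*x = 0
x* = 0/7 = 0.0
lambda = (2*9*0.0 + 8)/7 = 1.1429
Step 3: Compute optimal value.
f(x*) = 9*0.0^2 + 8*0.0 = 0.0


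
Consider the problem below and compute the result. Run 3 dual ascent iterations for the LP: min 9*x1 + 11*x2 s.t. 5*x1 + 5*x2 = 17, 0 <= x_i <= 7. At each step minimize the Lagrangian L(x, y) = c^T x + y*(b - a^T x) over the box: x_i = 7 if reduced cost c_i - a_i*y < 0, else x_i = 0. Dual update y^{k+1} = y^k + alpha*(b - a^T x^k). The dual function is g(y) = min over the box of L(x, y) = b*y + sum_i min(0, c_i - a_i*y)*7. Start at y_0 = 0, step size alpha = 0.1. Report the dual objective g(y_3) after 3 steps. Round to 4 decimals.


Dual ascent for LP: min 9*x1 + 11*x2, 5*x1 + 5*x2 = 17, 0 <= x_i <= 7
Step 1: y^k = 0.0, reduced costs: (9.0, 11.0)
  x^k = (0.0, 0.0), subgradient = b - a^T x = 17.0
  y^{k+1} = 0.0 + 0.1*17.0 = 1.7
Step 2: y^k = 1.7, reduced costs: (0.5, 2.5)
  x^k = (0.0, 0.0), subgradient = b - a^T x = 17.0
  y^{k+1} = 1.7 + 0.1*17.0 = 3.4
Step 3: y^k = 3.4, reduced costs: (-8.0, -6.0)
  x^k = (7.0, 7.0), subgradient = b - a^T x = -53.0
  y^{k+1} = 3.4 + 0.1*-53.0 = -1.9
Dual objective at y_3 = -1.9: reduced costs (18.5, 20.5), box minimizer x = (0.0, 0.0)
g(y_3) = b*y + (c1 - a1*y)*x1 + (c2 - a2*y)*x2 = 17*(-1.9) + 18.5*0.0 + 20.5*0.0 = -32.3 + 0.0 + 0.0 = -32.3


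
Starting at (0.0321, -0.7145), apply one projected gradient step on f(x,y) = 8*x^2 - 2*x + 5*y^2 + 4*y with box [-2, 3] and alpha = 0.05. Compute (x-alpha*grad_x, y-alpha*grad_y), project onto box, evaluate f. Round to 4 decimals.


Step 1: Compute gradient at (0.0321, -0.7145).
grad_x = 2*8*0.0321 - 2 = -1.4864
grad_y = 2*5*-0.7145 + 4 = -3.145
Step 2: Gradient step.
x_raw = 0.0321 - 0.05*-1.4864 = 0.1064
y_raw = -0.7145 - 0.05*-3.145 = -0.5573
Step 3: Project onto [-2, 3].
x_proj = clip(0.1064) = 0.1064
y_proj = clip(-0.5573) = -0.5573
Step 4: Evaluate f.
f(0.1064, -0.5573) = -0.7986


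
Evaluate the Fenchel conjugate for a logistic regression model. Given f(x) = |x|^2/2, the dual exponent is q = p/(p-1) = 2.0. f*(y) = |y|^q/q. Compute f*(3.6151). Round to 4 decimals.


The conjugate exponent q satisfies 1/p + 1/q = 1.
p = 2, so q = 2/(2 - 1) = 2.0
|y|^q = 3.6151^2.0 = 13.0689
f*(3.6151) = 13.0689 / 2.0 = 6.5345


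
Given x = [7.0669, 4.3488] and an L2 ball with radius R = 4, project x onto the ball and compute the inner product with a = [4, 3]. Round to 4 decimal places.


Step 1: Compute ||x|| (intermediates to 6 decimals).
||x|| = sqrt(7.0669^2 + 4.3488^2) = 8.297779
Step 2: Project.
Since ||x|| > R, scale = R/||x|| = 4/8.297779 = 0.482057, proj(x) = scale * x
proj(x) = [3.406649, 2.096369]
Step 3: Dot product.
a^T * proj(x) = 4*3.406649 + 3*2.096369 = 19.9157


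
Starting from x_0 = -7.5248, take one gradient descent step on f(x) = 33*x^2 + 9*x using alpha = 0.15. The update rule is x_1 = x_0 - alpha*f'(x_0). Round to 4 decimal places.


We compute the gradient at x_0 and apply the update.
f'(x) = 66*x + 9
f'(-7.5248) = 66*-7.5248 + 9 = -487.6368
x_1 = -7.5248 - 0.15*-487.6368 = 65.6207


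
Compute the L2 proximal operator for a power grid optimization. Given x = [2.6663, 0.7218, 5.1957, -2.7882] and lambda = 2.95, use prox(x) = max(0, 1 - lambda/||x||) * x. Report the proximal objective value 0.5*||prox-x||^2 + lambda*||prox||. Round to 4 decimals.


Step 1: Compute ||x||.
||x|| = 6.5115
Step 2: Compute scaling factor.
scale = max(0, 1 - 2.95/6.5115) = 0.547
Step 3: prox(x) = [1.4583, 0.3948, 2.8418, -1.525]
||prox(x)|| = 3.5615
Step 4: Proximal objective.
0.5*||prox-x||^2 = 4.3513
lambda*||prox|| = 10.5064
Total = 14.8576


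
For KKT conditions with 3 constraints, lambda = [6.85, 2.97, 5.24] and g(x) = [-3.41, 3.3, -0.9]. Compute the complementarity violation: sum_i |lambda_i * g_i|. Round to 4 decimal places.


KKT complementary slackness check:
lambda_1 * g_1 = 6.85 * -3.41 = -23.3585
lambda_2 * g_2 = 2.97 * 3.3 = 9.801
lambda_3 * g_3 = 5.24 * -0.9 = -4.716
Total violation = 23.3585 + 9.801 + 4.716 = 37.8755


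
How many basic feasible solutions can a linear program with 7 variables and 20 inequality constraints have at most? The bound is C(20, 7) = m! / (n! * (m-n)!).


Each vertex corresponds to some choice of n active constraints out of m, so the number of vertices is at most C(m, n) = m! / (n!(m-n)!).
m = 20, n = 7
Numerator: 20 * 19 * 18 * 17 * 16 * 15 * 14
Denominator: 7! = 5040
C(20, 7) = 77520


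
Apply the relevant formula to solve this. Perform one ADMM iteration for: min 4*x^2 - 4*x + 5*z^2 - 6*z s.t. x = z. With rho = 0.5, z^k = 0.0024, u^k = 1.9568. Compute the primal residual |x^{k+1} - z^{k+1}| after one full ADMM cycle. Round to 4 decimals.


ADMM iteration with rho = 0.5, z^k = 0.0024, u^k = 1.9568
Step 1: x-update.
Minimize 4*x^2 - 4*x + (0.5/2)*(x - 0.0024 + 1.9568)^2
FOC: (2*4 + 0.5)*x = 4 + 0.5*(0.0024 - 1.9568)
x^{k+1} = 0.3556
Step 2: z-update.
Minimize 5*z^2 - 6*z + (0.5/2)*(0.3556 - z + 1.9568)^2
FOC: (2*5 + 0.5)*z = 6 + 0.5*(0.3556 + 1.9568)
z^{k+1} = 0.6815
Step 3: u-update.
u^{k+1} = 1.9568 + 0.3556 - 0.6815 = 1.6309
Step 4: Primal residual = |0.3556 - 0.6815| = 0.3259


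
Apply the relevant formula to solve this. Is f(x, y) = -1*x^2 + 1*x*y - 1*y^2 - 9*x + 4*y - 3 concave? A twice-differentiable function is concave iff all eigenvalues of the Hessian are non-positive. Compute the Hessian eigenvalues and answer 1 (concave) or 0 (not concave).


The Hessian of f(x,y) = -1*x^2 + 1*x*y - 1*y^2 - 9*x + 4*y - 3 is:
H = [[-2, 1], [1, -2]]
Trace = -2 - 2 = -4
Determinant = -2*-2 - (1)^2 = 3
Discriminant = (-4)^2 - 4*3 = 4.0
Eigenvalues: lambda_1 = -3.0, lambda_2 = -1.0
The function is concave.

1


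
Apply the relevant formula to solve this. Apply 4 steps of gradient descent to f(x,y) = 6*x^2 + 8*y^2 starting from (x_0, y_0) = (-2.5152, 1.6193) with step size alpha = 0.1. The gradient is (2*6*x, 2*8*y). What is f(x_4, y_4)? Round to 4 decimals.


Gradient descent on f(x,y) = 6*x^2 + 8*y^2.
Starting point: (-2.5152, 1.6193), alpha = 0.1
Step 1: grad_x = 2*6*-2.5152 = -30.1824, grad_y = 2*8*1.6193 = 25.9088
  x_1 = -2.5152 - 0.1*-30.1824 = 0.503
  y_1 = 1.6193 - 0.1*25.9088 = -0.9716
Step 2: grad_x = 2*6*0.503 = 6.0365, grad_y = 2*8*-0.9716 = -15.5453
  x_2 = 0.503 - 0.1*6.0365 = -0.1006
  y_2 = -0.9716 - 0.1*-15.5453 = 0.5829
Step 3: grad_x = 2*6*-0.1006 = -1.2073, grad_y = 2*8*0.5829 = 9.3272
  x_3 = -0.1006 - 0.1*-1.2073 = 0.0201
  y_3 = 0.5829 - 0.1*9.3272 = -0.3498
Step 4: grad_x = 2*6*0.0201 = 0.2415, grad_y = 2*8*-0.3498 = -5.5963
  x_4 = 0.0201 - 0.1*0.2415 = -0.004
  y_4 = -0.3498 - 0.1*-5.5963 = 0.2099
f(-0.004, 0.2099) = 6*(-0.004)^2 + 8*0.2099^2 = 0.3524


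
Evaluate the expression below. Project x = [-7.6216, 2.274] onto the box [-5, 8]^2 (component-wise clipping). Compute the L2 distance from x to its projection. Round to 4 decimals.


Project each component onto [-5, 8].
clip(-7.6216) = -5.0, clip(2.274) = 2.274
Projection = [-5.0, 2.274]
Squared diffs: [6.8728, 0.0]
Distance = sqrt(6.8728) = 2.6216


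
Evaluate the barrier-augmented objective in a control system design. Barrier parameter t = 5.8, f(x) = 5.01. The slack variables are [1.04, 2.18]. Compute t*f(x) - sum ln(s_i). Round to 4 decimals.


Step 1: Compute log-barrier.
ln values: [0.0392, 0.7793]
phi = -(0.0392 + 0.7793) = -0.8185
Step 2: Compute augmented objective.
t*f(x) = 5.8*5.01 = 29.058
Total = 29.058 - 0.8185 = 28.2395


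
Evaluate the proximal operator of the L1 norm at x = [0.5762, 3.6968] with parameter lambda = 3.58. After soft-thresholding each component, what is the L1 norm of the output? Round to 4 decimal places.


Soft-thresholding with lambda = 3.58:
prox(0.5762) = sign(0.5762)*max(|0.5762| - 3.58, 0) = 0.0
prox(3.6968) = sign(3.6968)*max(|3.6968| - 3.58, 0) = 0.1168
prox(x) = [0.0, 0.1168]
||prox(x)||_1 = 0.0 + 0.1168 = 0.1168


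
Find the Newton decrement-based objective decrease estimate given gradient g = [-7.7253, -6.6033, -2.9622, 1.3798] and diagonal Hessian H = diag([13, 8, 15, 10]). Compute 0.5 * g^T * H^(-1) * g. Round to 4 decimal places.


Step 1: H is diagonal, so H^(-1) * g = [-0.5943, -0.8254, -0.1975, 0.138].
Step 2: g^T H^(-1) g = sum_i g_i^2 / H_ii
  = (-7.7253)^2/13 + (-6.6033)^2/8 + (-2.9622)^2/15 + (1.3798)^2/10
  = 4.5908 + 5.4504 + 0.585 + 0.1904 = 10.8166
Step 3: Objective decrease = 0.5 * g^T H^(-1) g = 5.4083


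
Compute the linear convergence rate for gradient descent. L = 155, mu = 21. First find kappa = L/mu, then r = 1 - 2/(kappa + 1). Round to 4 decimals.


Step 1: Compute the condition number.
kappa = L/mu = 155/21 = 7.381
Step 2: Compute the convergence rate.
r = 1 - 2/(kappa + 1) = 1 - 2*mu/(L + mu) = (L - mu)/(L + mu) = 134/176 = 0.7614


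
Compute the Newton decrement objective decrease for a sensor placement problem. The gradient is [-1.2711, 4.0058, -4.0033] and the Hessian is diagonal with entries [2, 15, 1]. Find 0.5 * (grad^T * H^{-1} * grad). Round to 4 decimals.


Step 1: H is diagonal, so H^(-1) * g = [-0.6356, 0.2671, -4.0033].
Step 2: g^T H^(-1) g = sum_i g_i^2 / H_ii
  = (-1.2711)^2/2 + (4.0058)^2/15 + (-4.0033)^2/1
  = 0.8078 + 1.0698 + 16.0264 = 17.904
Step 3: Objective decrease = 0.5 * g^T H^(-1) g = 8.952


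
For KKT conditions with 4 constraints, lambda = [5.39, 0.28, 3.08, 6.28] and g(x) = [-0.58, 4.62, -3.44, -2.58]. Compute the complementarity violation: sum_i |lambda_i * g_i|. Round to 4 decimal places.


KKT complementary slackness check:
lambda_1 * g_1 = 5.39 * -0.58 = -3.1262
lambda_2 * g_2 = 0.28 * 4.62 = 1.2936
lambda_3 * g_3 = 3.08 * -3.44 = -10.5952
lambda_4 * g_4 = 6.28 * -2.58 = -16.2024
Total violation = 3.1262 + 1.2936 + 10.5952 + 16.2024 = 31.2174


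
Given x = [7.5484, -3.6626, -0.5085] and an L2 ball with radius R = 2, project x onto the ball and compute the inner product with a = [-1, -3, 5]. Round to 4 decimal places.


Step 1: Compute ||x|| (intermediates to 6 decimals).
||x|| = sqrt(7.5484^2 + (-3.6626)^2 + (-0.5085)^2) = 8.405448
Step 2: Project.
Since ||x|| > R, scale = R/||x|| = 2/8.405448 = 0.237941, proj(x) = scale * x
proj(x) = [1.796074, -0.871483, -0.120993]
Step 3: Dot product.
a^T * proj(x) = -1*1.796074 - 3*(-0.871483) + 5*(-0.120993) = 0.2134


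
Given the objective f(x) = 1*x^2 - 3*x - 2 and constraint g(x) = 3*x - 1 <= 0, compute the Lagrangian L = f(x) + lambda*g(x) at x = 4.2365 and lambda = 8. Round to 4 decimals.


Step 1: Evaluate f(x).
f(4.2365) = 1*4.2365^2 - 3*4.2365 - 2 = 3.2384
Step 2: Evaluate g(x).
g(4.2365) = 3*4.2365 - 1 = 11.7095
Step 3: Compute Lagrangian.
L = 3.2384 + 8*11.7095 = 96.9144


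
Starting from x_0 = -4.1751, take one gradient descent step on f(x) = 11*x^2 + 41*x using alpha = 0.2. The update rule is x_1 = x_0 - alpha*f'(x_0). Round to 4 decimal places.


We compute the gradient at x_0 and apply the update.
f'(x) = 22*x + 41
f'(-4.1751) = 22*-4.1751 + 41 = -50.8522
x_1 = -4.1751 - 0.2*-50.8522 = 5.9953


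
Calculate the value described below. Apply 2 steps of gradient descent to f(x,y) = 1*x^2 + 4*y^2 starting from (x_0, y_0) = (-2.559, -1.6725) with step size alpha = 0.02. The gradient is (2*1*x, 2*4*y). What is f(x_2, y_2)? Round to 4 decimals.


Gradient descent on f(x,y) = 1*x^2 + 4*y^2.
Starting point: (-2.559, -1.6725), alpha = 0.02
Step 1: grad_x = 2*1*-2.559 = -5.118, grad_y = 2*4*-1.6725 = -13.38
  x_1 = -2.559 - 0.02*-5.118 = -2.4566
  y_1 = -1.6725 - 0.02*-13.38 = -1.4049
Step 2: grad_x = 2*1*-2.4566 = -4.9133, grad_y = 2*4*-1.4049 = -11.2392
  x_2 = -2.4566 - 0.02*-4.9133 = -2.3584
  y_2 = -1.4049 - 0.02*-11.2392 = -1.1801
f(-2.3584, -1.1801) = 1*(-2.3584)^2 + 4*(-1.1801)^2 = 11.1326


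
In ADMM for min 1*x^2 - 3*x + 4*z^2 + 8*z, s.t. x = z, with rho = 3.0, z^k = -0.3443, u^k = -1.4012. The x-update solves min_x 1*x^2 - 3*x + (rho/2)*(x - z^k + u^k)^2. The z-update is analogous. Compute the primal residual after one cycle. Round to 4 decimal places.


ADMM iteration with rho = 3.0, z^k = -0.3443, u^k = -1.4012
Step 1: x-update.
Minimize 1*x^2 - 3*x + (3.0/2)*(x + 0.3443 - 1.4012)^2
FOC: (2*1 + 3.0)*x = 3 + 3.0*(-0.3443 + 1.4012)
x^{k+1} = 1.2341
Step 2: z-update.
Minimize 4*z^2 + 8*z + (3.0/2)*(1.2341 - z - 1.4012)^2
FOC: (2*4 + 3.0)*z = -8 + 3.0*(1.2341 - 1.4012)
z^{k+1} = -0.7728
Step 3: u-update.
u^{k+1} = -1.4012 + 1.2341 + 0.7728 = 0.6058
Step 4: Primal residual = |1.2341 + 0.7728| = 2.007


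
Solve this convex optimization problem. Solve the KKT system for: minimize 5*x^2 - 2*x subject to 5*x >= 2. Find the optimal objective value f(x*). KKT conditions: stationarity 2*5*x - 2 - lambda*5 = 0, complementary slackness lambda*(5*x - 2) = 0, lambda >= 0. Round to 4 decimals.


Step 1: Try lambda = 0 (constraint inactive).
x_unc = 2/(2*5) = 0.2
Check: 5*0.2 = 1.0 < 2 -- violated!
Step 2: Constraint must be active: 5*x = 2
x* = 2/5 = 0.4
lambda = (2*5*0.4 - 2)/5 = 0.4
Step 3: Compute optimal value.
f(x*) = 5*0.4^2 - 2*0.4 = 0.0


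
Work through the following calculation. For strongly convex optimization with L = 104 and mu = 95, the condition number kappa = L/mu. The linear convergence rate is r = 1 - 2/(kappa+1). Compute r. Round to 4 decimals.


Step 1: Compute the condition number.
kappa = L/mu = 104/95 = 1.0947
Step 2: Compute the convergence rate.
r = 1 - 2/(kappa + 1) = 1 - 2*mu/(L + mu) = (L - mu)/(L + mu) = 9/199 = 0.0452


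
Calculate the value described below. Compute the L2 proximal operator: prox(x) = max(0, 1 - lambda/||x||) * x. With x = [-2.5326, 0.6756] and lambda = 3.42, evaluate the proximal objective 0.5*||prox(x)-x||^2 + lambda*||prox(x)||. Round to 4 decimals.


Step 1: Compute ||x||.
||x|| = 2.6212
Step 2: Compute scaling factor.
scale = max(0, 1 - 3.42/2.6212) = 0.0
Step 3: prox(x) = [-0.0, 0.0]
||prox(x)|| = 0.0
Step 4: Proximal objective.
0.5*||prox-x||^2 = 3.4352
lambda*||prox|| = 0.0
Total = 3.4352


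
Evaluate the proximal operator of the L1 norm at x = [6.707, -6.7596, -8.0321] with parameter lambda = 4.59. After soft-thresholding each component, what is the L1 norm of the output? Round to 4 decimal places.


Soft-thresholding with lambda = 4.59:
prox(6.707) = sign(6.707)*max(|6.707| - 4.59, 0) = 2.117
prox(-6.7596) = sign(-6.7596)*max(|-6.7596| - 4.59, 0) = -2.1696
prox(-8.0321) = sign(-8.0321)*max(|-8.0321| - 4.59, 0) = -3.4421
prox(x) = [2.117, -2.1696, -3.4421]
||prox(x)||_1 = 2.117 + 2.1696 + 3.4421 = 7.7287


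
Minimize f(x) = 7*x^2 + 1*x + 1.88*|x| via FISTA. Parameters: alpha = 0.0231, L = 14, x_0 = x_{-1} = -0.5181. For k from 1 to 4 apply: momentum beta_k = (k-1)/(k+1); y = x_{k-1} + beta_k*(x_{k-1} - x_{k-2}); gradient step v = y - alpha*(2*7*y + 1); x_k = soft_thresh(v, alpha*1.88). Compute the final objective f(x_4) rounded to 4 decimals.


FISTA on f(x) = 7*x^2 + 1*x + 1.88*|x|
L = 14, alpha = 0.0231
Iteration 1: beta = 0.0, y = -0.5181 + 0.0*(-0.5181 + 0.5181) = -0.5181
  grad(y) = -6.2534, v = y - alpha*grad = -0.3736
  prox(v) = soft_thresh(-0.3736, 0.0434) = -0.3302
Iteration 2: beta = 0.3333, y = -0.3302 + 0.3333*(-0.3302 + 0.5181) = -0.2676
  grad(y) = -2.7463, v = y - alpha*grad = -0.2042
  prox(v) = soft_thresh(-0.2042, 0.0434) = -0.1607
Iteration 3: beta = 0.5, y = -0.1607 + 0.5*(-0.1607 + 0.3302) = -0.076
  grad(y) = -0.0637, v = y - alpha*grad = -0.0745
  prox(v) = soft_thresh(-0.0745, 0.0434) = -0.0311
Iteration 4: beta = 0.6, y = -0.0311 + 0.6*(-0.0311 + 0.1607) = 0.0467
  grad(y) = 1.6539, v = y - alpha*grad = 0.0085
  prox(v) = soft_thresh(0.0085, 0.0434) = 0.0
f(x_4) = 7*0.0^2 + 1*0.0 + 1.88*|0.0| = 0.0


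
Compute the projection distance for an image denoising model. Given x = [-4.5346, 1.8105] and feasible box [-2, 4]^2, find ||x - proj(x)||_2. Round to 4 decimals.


Project each component onto [-2, 4].
clip(-4.5346) = -2.0, clip(1.8105) = 1.8105
Projection = [-2.0, 1.8105]
Squared diffs: [6.4242, 0.0]
Distance = sqrt(6.4242) = 2.5346


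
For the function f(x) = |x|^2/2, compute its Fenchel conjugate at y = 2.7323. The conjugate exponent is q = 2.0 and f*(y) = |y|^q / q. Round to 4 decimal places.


The conjugate exponent q satisfies 1/p + 1/q = 1.
p = 2, so q = 2/(2 - 1) = 2.0
|y|^q = 2.7323^2.0 = 7.4655
f*(2.7323) = 7.4655 / 2.0 = 3.7327


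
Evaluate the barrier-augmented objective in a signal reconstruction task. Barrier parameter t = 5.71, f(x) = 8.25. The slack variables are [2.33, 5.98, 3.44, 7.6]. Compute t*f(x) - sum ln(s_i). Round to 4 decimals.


Step 1: Compute log-barrier.
ln values: [0.8459, 1.7884, 1.2355, 2.0281]
phi = -(0.8459 + 1.7884 + 1.2355 + 2.0281) = -5.8979
Step 2: Compute augmented objective.
t*f(x) = 5.71*8.25 = 47.1075
Total = 47.1075 - 5.8979 = 41.2096


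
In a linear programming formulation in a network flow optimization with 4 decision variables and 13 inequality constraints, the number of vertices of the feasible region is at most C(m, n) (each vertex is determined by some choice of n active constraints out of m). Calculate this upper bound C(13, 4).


Each vertex corresponds to some choice of n active constraints out of m, so the number of vertices is at most C(m, n) = m! / (n!(m-n)!).
m = 13, n = 4
Numerator: 13 * 12 * 11 * 10
Denominator: 4! = 24
C(13, 4) = 715


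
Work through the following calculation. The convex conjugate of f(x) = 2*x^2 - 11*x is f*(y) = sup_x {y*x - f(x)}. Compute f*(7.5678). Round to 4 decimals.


f*(y) = sup_x {y*x - a*x^2 - b*x} = sup_x {(y-b)*x - a*x^2}
FOC: (y - b) - 2a*x = 0 => x* = (y - b)/(2a)
x* = (7.5678 + 11)/(2*2) = 4.642
f*(7.5678) = (y-b)^2/(4a) = (7.5678 + 11)^2/(4*2)
= 344.7632/8 = 43.0954


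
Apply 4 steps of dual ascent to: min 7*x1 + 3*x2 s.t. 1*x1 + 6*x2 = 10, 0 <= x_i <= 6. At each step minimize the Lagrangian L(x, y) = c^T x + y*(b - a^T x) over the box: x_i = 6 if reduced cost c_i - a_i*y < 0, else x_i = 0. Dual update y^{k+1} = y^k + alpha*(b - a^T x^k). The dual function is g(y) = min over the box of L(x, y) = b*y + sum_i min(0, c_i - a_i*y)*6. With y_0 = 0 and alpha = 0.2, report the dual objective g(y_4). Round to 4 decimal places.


Dual ascent for LP: min 7*x1 + 3*x2, 1*x1 + 6*x2 = 10, 0 <= x_i <= 6
Step 1: y^k = 0.0, reduced costs: (7.0, 3.0)
  x^k = (0.0, 0.0), subgradient = b - a^T x = 10.0
  y^{k+1} = 0.0 + 0.2*10.0 = 2.0
Step 2: y^k = 2.0, reduced costs: (5.0, -9.0)
  x^k = (0.0, 6.0), subgradient = b - a^T x = -26.0
  y^{k+1} = 2.0 + 0.2*-26.0 = -3.2
Step 3: y^k = -3.2, reduced costs: (10.2, 22.2)
  x^k = (0.0, 0.0), subgradient = b - a^T x = 10.0
  y^{k+1} = -3.2 + 0.2*10.0 = -1.2
Step 4: y^k = -1.2, reduced costs: (8.2, 10.2)
  x^k = (0.0, 0.0), subgradient = b - a^T x = 10.0
  y^{k+1} = -1.2 + 0.2*10.0 = 0.8
Dual objective at y_4 = 0.8: reduced costs (6.2, -1.8), box minimizer x = (0.0, 6.0)
g(y_4) = b*y + (c1 - a1*y)*x1 + (c2 - a2*y)*x2 = 10*0.8 + 6.2*0.0 + (-1.8)*6.0 = 8.0 + 0.0 - 10.8 = -2.8


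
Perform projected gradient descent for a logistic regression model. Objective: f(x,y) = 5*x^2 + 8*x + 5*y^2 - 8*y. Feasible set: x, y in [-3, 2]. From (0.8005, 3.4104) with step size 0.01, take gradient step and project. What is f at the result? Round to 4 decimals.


Step 1: Compute gradient at (0.8005, 3.4104).
grad_x = 2*5*0.8005 + 8 = 16.005
grad_y = 2*5*3.4104 - 8 = 26.104
Step 2: Gradient step.
x_raw = 0.8005 - 0.01*16.005 = 0.6405
y_raw = 3.4104 - 0.01*26.104 = 3.1494
Step 3: Project onto [-3, 2].
x_proj = clip(0.6405) = 0.6405
y_proj = clip(3.1494) = 2.0
Step 4: Evaluate f.
f(0.6405, 2.0) = 11.1745


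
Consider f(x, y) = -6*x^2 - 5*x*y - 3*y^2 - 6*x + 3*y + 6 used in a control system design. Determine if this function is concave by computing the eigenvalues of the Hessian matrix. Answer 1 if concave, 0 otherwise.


The Hessian of f(x,y) = -6*x^2 - 5*x*y - 3*y^2 - 6*x + 3*y + 6 is:
H = [[-12, -5], [-5, -6]]
Trace = -12 - 6 = -18
Determinant = -12*-6 - (-5)^2 = 47
Discriminant = (-18)^2 - 4*47 = 136.0
Eigenvalues: lambda_1 = -14.831, lambda_2 = -3.169
The function is concave.

1


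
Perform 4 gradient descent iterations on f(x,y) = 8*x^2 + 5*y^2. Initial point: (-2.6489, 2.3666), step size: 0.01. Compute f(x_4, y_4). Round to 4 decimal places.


Gradient descent on f(x,y) = 8*x^2 + 5*y^2.
Starting point: (-2.6489, 2.3666), alpha = 0.01
Step 1: grad_x = 2*8*-2.6489 = -42.3824, grad_y = 2*5*2.3666 = 23.666
  x_1 = -2.6489 - 0.01*-42.3824 = -2.2251
  y_1 = 2.3666 - 0.01*23.666 = 2.1299
Step 2: grad_x = 2*8*-2.2251 = -35.6012, grad_y = 2*5*2.1299 = 21.2994
  x_2 = -2.2251 - 0.01*-35.6012 = -1.8691
  y_2 = 2.1299 - 0.01*21.2994 = 1.9169
Step 3: grad_x = 2*8*-1.8691 = -29.905, grad_y = 2*5*1.9169 = 19.1695
  x_3 = -1.8691 - 0.01*-29.905 = -1.57
  y_3 = 1.9169 - 0.01*19.1695 = 1.7253
Step 4: grad_x = 2*8*-1.57 = -25.1202, grad_y = 2*5*1.7253 = 17.2525
  x_4 = -1.57 - 0.01*-25.1202 = -1.3188
  y_4 = 1.7253 - 0.01*17.2525 = 1.5527
f(-1.3188, 1.5527) = 8*(-1.3188)^2 + 5*1.5527^2 = 25.9689


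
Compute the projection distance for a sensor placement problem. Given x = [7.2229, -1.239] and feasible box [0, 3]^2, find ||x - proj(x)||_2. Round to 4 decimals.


Project each component onto [0, 3].
clip(7.2229) = 3.0, clip(-1.239) = 0.0
Projection = [3.0, 0.0]
Squared diffs: [17.8329, 1.5351]
Distance = sqrt(19.368) = 4.4009


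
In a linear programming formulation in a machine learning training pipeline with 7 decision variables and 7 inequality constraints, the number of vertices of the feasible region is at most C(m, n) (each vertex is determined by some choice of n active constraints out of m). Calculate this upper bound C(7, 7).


Each vertex corresponds to some choice of n active constraints out of m, so the number of vertices is at most C(m, n) = m! / (n!(m-n)!).
m = 7, n = 7
Numerator: 7 * 6 * 5 * 4 * 3 * 2 * 1
Denominator: 7! = 5040
C(7, 7) = 1


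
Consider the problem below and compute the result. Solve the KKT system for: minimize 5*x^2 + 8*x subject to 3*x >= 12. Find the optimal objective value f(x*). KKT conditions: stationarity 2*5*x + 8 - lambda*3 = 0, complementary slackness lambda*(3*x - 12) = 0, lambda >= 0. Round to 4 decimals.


Step 1: Try lambda = 0 (constraint inactive).
x_unc = -8/(2*5) = -0.8
Check: 3*-0.8 = -2.4 < 12 -- violated!
Step 2: Constraint must be active: 3*x = 12
x* = 12/3 = 4.0
lambda = (2*5*4.0 + 8)/3 = 16.0
Step 3: Compute optimal value.
f(x*) = 5*4.0^2 + 8*4.0 = 112.0


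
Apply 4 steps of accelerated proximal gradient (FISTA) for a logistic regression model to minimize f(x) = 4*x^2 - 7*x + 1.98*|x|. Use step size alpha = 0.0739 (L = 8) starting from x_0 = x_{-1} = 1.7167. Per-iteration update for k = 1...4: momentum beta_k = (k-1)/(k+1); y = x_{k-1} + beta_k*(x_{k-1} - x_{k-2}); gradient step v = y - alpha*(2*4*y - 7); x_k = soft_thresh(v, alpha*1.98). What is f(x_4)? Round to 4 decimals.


FISTA on f(x) = 4*x^2 - 7*x + 1.98*|x|
L = 8, alpha = 0.0739
Iteration 1: beta = 0.0, y = 1.7167 + 0.0*(1.7167 - 1.7167) = 1.7167
  grad(y) = 6.7336, v = y - alpha*grad = 1.2191
  prox(v) = soft_thresh(1.2191, 0.1463) = 1.0728
Iteration 2: beta = 0.3333, y = 1.0728 + 0.3333*(1.0728 - 1.7167) = 0.8581
  grad(y) = -0.135, v = y - alpha*grad = 0.8681
  prox(v) = soft_thresh(0.8681, 0.1463) = 0.7218
Iteration 3: beta = 0.5, y = 0.7218 + 0.5*(0.7218 - 1.0728) = 0.5463
  grad(y) = -2.6297, v = y - alpha*grad = 0.7406
  prox(v) = soft_thresh(0.7406, 0.1463) = 0.5943
Iteration 4: beta = 0.6, y = 0.5943 + 0.6*(0.5943 - 0.7218) = 0.5178
  grad(y) = -2.8575, v = y - alpha*grad = 0.729
  prox(v) = soft_thresh(0.729, 0.1463) = 0.5827
f(x_4) = 4*0.5827^2 - 7*0.5827 + 1.98*|0.5827| = -1.567


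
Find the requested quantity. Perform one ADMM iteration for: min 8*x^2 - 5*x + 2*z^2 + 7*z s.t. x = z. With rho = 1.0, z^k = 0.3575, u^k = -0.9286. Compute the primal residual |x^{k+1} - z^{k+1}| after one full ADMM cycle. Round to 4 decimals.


ADMM iteration with rho = 1.0, z^k = 0.3575, u^k = -0.9286
Step 1: x-update.
Minimize 8*x^2 - 5*x + (1.0/2)*(x - 0.3575 - 0.9286)^2
FOC: (2*8 + 1.0)*x = 5 + 1.0*(0.3575 + 0.9286)
x^{k+1} = 0.3698
Step 2: z-update.
Minimize 2*z^2 + 7*z + (1.0/2)*(0.3698 - z - 0.9286)^2
FOC: (2*2 + 1.0)*z = -7 + 1.0*(0.3698 - 0.9286)
z^{k+1} = -1.5118
Step 3: u-update.
u^{k+1} = -0.9286 + 0.3698 + 1.5118 = 0.9529
Step 4: Primal residual = |0.3698 + 1.5118| = 1.8815


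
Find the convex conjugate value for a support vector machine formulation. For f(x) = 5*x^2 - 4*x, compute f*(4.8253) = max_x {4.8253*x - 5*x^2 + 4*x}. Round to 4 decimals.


f*(y) = sup_x {y*x - a*x^2 - b*x} = sup_x {(y-b)*x - a*x^2}
FOC: (y - b) - 2a*x = 0 => x* = (y - b)/(2a)
x* = (4.8253 + 4)/(2*5) = 0.8825
f*(4.8253) = (y-b)^2/(4a) = (4.8253 + 4)^2/(4*5)
= 77.8859/20 = 3.8943


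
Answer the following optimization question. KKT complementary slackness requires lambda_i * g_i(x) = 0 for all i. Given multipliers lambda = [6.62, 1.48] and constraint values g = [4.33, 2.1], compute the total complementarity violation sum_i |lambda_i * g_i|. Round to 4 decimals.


KKT complementary slackness check:
lambda_1 * g_1 = 6.62 * 4.33 = 28.6646
lambda_2 * g_2 = 1.48 * 2.1 = 3.108
Total violation = 28.6646 + 3.108 = 31.7726


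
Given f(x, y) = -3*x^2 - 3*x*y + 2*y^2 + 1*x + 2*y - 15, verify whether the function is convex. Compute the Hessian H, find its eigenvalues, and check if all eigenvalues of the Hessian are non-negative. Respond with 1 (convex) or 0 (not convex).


The Hessian of f(x,y) = -3*x^2 - 3*x*y + 2*y^2 + 1*x + 2*y - 15 is:
H = [[-6, -3], [-3, 4]]
Trace = -6 + 4 = -2
Determinant = -6*4 - (-3)^2 = -33
Discriminant = (-2)^2 - 4*-33 = 136.0
Eigenvalues: lambda_1 = -6.831, lambda_2 = 4.831
The function is not convex.

0


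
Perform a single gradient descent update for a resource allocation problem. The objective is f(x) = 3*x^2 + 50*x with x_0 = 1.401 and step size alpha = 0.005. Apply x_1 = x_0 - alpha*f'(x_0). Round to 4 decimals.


We compute the gradient at x_0 and apply the update.
f'(x) = 6*x + 50
f'(1.401) = 6*1.401 + 50 = 58.406
x_1 = 1.401 - 0.005*58.406 = 1.109


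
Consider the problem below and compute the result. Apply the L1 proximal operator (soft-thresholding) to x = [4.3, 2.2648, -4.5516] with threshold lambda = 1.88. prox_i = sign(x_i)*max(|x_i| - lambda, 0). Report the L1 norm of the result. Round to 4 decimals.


Soft-thresholding with lambda = 1.88:
prox(4.3) = sign(4.3)*max(|4.3| - 1.88, 0) = 2.42
prox(2.2648) = sign(2.2648)*max(|2.2648| - 1.88, 0) = 0.3848
prox(-4.5516) = sign(-4.5516)*max(|-4.5516| - 1.88, 0) = -2.6716
prox(x) = [2.42, 0.3848, -2.6716]
||prox(x)||_1 = 2.42 + 0.3848 + 2.6716 = 5.4764


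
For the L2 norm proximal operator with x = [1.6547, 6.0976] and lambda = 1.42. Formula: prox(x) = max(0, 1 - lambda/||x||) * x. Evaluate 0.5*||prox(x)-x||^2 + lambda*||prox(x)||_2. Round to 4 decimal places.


Step 1: Compute ||x||.
||x|| = 6.3181
Step 2: Compute scaling factor.
scale = max(0, 1 - 1.42/6.3181) = 0.7752
Step 3: prox(x) = [1.2828, 4.7272]
||prox(x)|| = 4.8981
Step 4: Proximal objective.
0.5*||prox-x||^2 = 1.0082
lambda*||prox|| = 6.9553
Total = 7.9635


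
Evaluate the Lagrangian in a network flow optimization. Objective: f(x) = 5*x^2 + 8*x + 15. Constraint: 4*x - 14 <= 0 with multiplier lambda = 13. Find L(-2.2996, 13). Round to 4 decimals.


Step 1: Evaluate f(x).
f(-2.2996) = 5*(-2.2996)^2 + 8*(-2.2996) + 15 = 23.044
Step 2: Evaluate g(x).
g(-2.2996) = 4*-2.2996 - 14 = -23.1984
Step 3: Compute Lagrangian.
L = 23.044 + 13*-23.1984 = -278.5352


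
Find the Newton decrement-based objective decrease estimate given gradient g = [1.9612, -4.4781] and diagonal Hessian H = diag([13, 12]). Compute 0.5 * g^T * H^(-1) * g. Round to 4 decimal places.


Step 1: H is diagonal, so H^(-1) * g = [0.1509, -0.3732].
Step 2: g^T H^(-1) g = sum_i g_i^2 / H_ii
  = (1.9612)^2/13 + (-4.4781)^2/12
  = 0.2959 + 1.6711 = 1.967
Step 3: Objective decrease = 0.5 * g^T H^(-1) g = 0.9835


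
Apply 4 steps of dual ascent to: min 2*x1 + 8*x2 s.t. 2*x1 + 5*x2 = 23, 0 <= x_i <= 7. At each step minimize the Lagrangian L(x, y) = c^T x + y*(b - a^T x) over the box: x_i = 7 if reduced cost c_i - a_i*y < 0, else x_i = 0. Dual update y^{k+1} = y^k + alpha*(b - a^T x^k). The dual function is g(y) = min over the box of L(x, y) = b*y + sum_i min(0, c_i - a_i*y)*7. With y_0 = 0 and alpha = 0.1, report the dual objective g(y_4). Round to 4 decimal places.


Dual ascent for LP: min 2*x1 + 8*x2, 2*x1 + 5*x2 = 23, 0 <= x_i <= 7
Step 1: y^k = 0.0, reduced costs: (2.0, 8.0)
  x^k = (0.0, 0.0), subgradient = b - a^T x = 23.0
  y^{k+1} = 0.0 + 0.1*23.0 = 2.3
Step 2: y^k = 2.3, reduced costs: (-2.6, -3.5)
  x^k = (7.0, 7.0), subgradient = b - a^T x = -26.0
  y^{k+1} = 2.3 + 0.1*-26.0 = -0.3
Step 3: y^k = -0.3, reduced costs: (2.6, 9.5)
  x^k = (0.0, 0.0), subgradient = b - a^T x = 23.0
  y^{k+1} = -0.3 + 0.1*23.0 = 2.0
Step 4: y^k = 2.0, reduced costs: (-2.0, -2.0)
  x^k = (7.0, 7.0), subgradient = b - a^T x = -26.0
  y^{k+1} = 2.0 + 0.1*-26.0 = -0.6
Dual objective at y_4 = -0.6: reduced costs (3.2, 11.0), box minimizer x = (0.0, 0.0)
g(y_4) = b*y + (c1 - a1*y)*x1 + (c2 - a2*y)*x2 = 23*(-0.6) + 3.2*0.0 + 11.0*0.0 = -13.8 + 0.0 + 0.0 = -13.8


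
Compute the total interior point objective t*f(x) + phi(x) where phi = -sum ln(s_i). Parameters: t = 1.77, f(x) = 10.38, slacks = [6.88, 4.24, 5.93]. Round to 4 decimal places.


Step 1: Compute log-barrier.
ln values: [1.9286, 1.4446, 1.78]
phi = -(1.9286 + 1.4446 + 1.78) = -5.1532
Step 2: Compute augmented objective.
t*f(x) = 1.77*10.38 = 18.3726
Total = 18.3726 - 5.1532 = 13.2194


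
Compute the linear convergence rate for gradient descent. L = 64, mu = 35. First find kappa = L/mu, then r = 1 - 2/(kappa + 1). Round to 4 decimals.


Step 1: Compute the condition number.
kappa = L/mu = 64/35 = 1.8286
Step 2: Compute the convergence rate.
r = 1 - 2/(kappa + 1) = 1 - 2*mu/(L + mu) = (L - mu)/(L + mu) = 29/99 = 0.2929


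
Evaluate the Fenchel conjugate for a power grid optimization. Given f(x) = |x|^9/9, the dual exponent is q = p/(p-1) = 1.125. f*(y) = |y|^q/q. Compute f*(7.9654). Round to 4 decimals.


The conjugate exponent q satisfies 1/p + 1/q = 1.
p = 9, so q = 9/(9 - 1) = 1.125
|y|^q = 7.9654^1.125 = 10.3243
f*(7.9654) = 10.3243 / 1.125 = 9.1771


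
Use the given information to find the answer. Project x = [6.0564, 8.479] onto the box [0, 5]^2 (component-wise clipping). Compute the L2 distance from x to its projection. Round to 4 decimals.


Project each component onto [0, 5].
clip(6.0564) = 5.0, clip(8.479) = 5.0
Projection = [5.0, 5.0]
Squared diffs: [1.116, 12.1034]
Distance = sqrt(13.2194) = 3.6359


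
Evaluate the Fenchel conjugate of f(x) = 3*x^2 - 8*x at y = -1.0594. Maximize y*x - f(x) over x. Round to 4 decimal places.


f*(y) = sup_x {y*x - a*x^2 - b*x} = sup_x {(y-b)*x - a*x^2}
FOC: (y - b) - 2a*x = 0 => x* = (y - b)/(2a)
x* = (-1.0594 + 8)/(2*3) = 1.1568
f*(-1.0594) = (y-b)^2/(4a) = (-1.0594 + 8)^2/(4*3)
= 48.1719/12 = 4.0143
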